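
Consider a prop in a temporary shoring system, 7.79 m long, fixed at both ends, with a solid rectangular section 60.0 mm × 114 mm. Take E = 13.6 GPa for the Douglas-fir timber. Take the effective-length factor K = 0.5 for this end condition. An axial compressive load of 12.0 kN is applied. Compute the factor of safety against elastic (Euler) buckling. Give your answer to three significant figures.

Buckling occurs about the weak axis: I_min = h·b³/12 with b = 60.0 mm (the shorter side).
I_min = 114×60.0³/12 = 2.052×10^6 mm⁴
I = 2.052×10^6 mm⁴ = 2.052×10^-6 m⁴
Effective length L_e = K·L = 0.5 × 7.79 = 3.895 m
P_cr = π²EI / L_e² = π² × 13.6×10⁹ × 2.052×10^-6 / 3.895² = 1.816×10^4 N
Factor of safety n = P_cr / P = 18.155 / 12.0 = 1.51

n ≈ 1.51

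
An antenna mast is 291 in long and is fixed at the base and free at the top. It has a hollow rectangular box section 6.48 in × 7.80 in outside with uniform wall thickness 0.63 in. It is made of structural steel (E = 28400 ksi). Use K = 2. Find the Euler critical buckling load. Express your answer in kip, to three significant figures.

P_cr ≈ 82.2 kip

Inner dimensions: h_i = 7.80 − 2×0.63 = 6.540 in, b_i = 6.48 − 2×0.63 = 5.220 in
Weak-axis I_min = (h_o·b_o³ − h_i·b_i³)/12 with b_o = 6.48, b_i = 5.220 in (shorter outer/inner sides).
I_min = (7.80×6.48³ − 6.540×5.220³)/12 = 99.34 in⁴
Effective length L_e = K·L = 2 × 291 = 582.0 in
P_cr = π²EI / L_e² = π² × 28400×10³ × 99.34 / 582.0² = 8.221×10^4 lb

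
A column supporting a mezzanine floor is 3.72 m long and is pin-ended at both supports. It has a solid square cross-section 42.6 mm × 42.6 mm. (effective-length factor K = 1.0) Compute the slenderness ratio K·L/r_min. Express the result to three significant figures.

λ ≈ 302

I = a⁴/12 = 42.6⁴/12 = 2.744×10^5 mm⁴
A = 1.815×10^3 mm²;  r_min = √(I/A) = √(2.744×10^5/1.815×10^3) = 12.30 mm
L_e = K·L = 1 × 3.72 m = 3.720 m = 3720.0 mm
λ = L_e / r_min = 3720.0 / 12.30 = 302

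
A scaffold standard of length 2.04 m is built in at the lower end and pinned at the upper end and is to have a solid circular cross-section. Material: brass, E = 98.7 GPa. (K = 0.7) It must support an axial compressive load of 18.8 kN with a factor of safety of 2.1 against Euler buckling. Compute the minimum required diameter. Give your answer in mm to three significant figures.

d ≈ 36.0 mm

Required P_cr = n·P = 2.1 × 18.8 = 39.48 kN
L_e = K·L = 0.7 × 2.04 = 1.428 m
Required I = P_cr·L_e²/(π²E) = 3.948×10^4 × 1.428² / (π² × 9.87×10^10) = 8.265×10^-8 m⁴
I_req = 8.265×10^4 mm⁴
Solid circle: I = πd⁴/64  ⇒  d = (64I/π)^(1/4) = (64×8.265×10^4/π)^(1/4) = 36.0 mm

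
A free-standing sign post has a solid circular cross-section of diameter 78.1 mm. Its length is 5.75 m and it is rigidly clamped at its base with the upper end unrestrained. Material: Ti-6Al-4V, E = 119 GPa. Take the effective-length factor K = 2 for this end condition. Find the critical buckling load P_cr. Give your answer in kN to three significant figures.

P_cr ≈ 16.2 kN

I = πd⁴/64 = π×78.1⁴/64 = 1.826×10^6 mm⁴
I = 1.826×10^6 mm⁴ = 1.826×10^-6 m⁴
Effective length L_e = K·L = 2 × 5.75 = 11.50 m
P_cr = π²EI / L_e² = π² × 119×10⁹ × 1.826×10^-6 / 11.50² = 1.622×10^4 N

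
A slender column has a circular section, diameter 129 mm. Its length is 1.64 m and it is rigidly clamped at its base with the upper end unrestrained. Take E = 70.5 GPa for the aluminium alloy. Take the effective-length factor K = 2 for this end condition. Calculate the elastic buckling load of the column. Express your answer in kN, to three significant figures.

P_cr ≈ 879 kN

I = πd⁴/64 = π×129⁴/64 = 1.359×10^7 mm⁴
I = 1.359×10^7 mm⁴ = 1.359×10^-5 m⁴
Effective length L_e = K·L = 2 × 1.64 = 3.280 m
P_cr = π²EI / L_e² = π² × 70.5×10⁹ × 1.359×10^-5 / 3.280² = 8.792×10^5 N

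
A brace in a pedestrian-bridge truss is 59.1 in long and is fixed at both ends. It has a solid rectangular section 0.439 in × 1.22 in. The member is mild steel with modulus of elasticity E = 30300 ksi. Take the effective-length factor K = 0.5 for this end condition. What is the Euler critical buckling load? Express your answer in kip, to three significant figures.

P_cr ≈ 2.95 kip

Buckling occurs about the weak axis: I_min = h·b³/12 with b = 0.439 in (the shorter side).
I_min = 1.22×0.439³/12 = 8.601×10^-3 in⁴
Effective length L_e = K·L = 0.5 × 59.1 = 29.55 in
P_cr = π²EI / L_e² = π² × 30300×10³ × 8.601×10^-3 / 29.55² = 2.946×10^3 lb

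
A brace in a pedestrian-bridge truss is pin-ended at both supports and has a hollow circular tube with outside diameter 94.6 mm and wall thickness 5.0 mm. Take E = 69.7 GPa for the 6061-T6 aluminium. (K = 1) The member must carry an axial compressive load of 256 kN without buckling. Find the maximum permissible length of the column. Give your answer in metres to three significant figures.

L_max ≈ 1.95 m

Inner diameter d_i = 94.6 − 2×5.0 = 84.60 mm
I = π(d_o⁴ − d_i⁴)/64 = π(94.6⁴ − 84.60⁴)/64 = 1.417×10^6 mm⁴
I = 1.417×10^-6 m⁴
At the buckling limit P_cr = P = 2.560×10^5 N
From P_cr = π²EI/(K·L)²:  L = (1/K)·√(π²EI/P_cr) = (1/1)·√(π²×6.97×10^10×1.417×10^-6/2.560×10^5)
L = 1.95 m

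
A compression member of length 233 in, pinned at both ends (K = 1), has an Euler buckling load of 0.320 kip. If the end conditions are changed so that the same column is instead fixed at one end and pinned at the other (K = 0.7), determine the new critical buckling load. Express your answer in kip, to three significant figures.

P_cr ≈ 0.653 kip

P_cr ∝ 1/K², so P_cr,new = P_cr,old × (K_old/K_new)² = 0.320 × (1/0.7)²
= 0.320 × 2.041 = 0.653 kip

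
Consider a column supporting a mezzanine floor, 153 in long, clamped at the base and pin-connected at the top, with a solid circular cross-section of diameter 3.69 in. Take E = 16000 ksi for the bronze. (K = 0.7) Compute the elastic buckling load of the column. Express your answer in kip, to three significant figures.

I = πd⁴/64 = π×3.69⁴/64 = 9.101 in⁴
Effective length L_e = K·L = 0.7 × 153 = 107.1 in
P_cr = π²EI / L_e² = π² × 16000×10³ × 9.101 / 107.1² = 1.253×10^5 lb

P_cr ≈ 125 kip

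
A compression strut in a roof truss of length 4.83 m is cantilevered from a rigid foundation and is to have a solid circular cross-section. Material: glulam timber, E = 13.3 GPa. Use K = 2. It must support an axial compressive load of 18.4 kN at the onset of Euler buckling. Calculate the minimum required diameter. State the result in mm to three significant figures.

d ≈ 128 mm

L_e = K·L = 2 × 4.83 = 9.660 m
Required I = P_cr·L_e²/(π²E) = 1.840×10^4 × 9.660² / (π² × 1.33×10^10) = 1.308×10^-5 m⁴
I_req = 1.308×10^7 mm⁴
Solid circle: I = πd⁴/64  ⇒  d = (64I/π)^(1/4) = (64×1.308×10^7/π)^(1/4) = 128 mm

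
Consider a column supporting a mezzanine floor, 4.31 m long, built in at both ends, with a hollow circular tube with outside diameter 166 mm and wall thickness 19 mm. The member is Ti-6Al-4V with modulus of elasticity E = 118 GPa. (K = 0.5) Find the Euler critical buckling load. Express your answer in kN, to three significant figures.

P_cr ≈ 6040 kN

Inner diameter d_i = 166 − 2×19 = 128.0 mm
I = π(d_o⁴ − d_i⁴)/64 = π(166⁴ − 128.0⁴)/64 = 2.410×10^7 mm⁴
I = 2.410×10^7 mm⁴ = 2.410×10^-5 m⁴
Effective length L_e = K·L = 0.5 × 4.31 = 2.155 m
P_cr = π²EI / L_e² = π² × 118×10⁹ × 2.410×10^-5 / 2.155² = 6.043×10^6 N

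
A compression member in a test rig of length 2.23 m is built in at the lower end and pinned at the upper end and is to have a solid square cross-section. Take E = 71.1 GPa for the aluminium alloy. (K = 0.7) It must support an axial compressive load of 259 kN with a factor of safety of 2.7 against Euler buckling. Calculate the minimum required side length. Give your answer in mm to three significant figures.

a ≈ 73.5 mm

Required P_cr = n·P = 2.7 × 259 = 699.3 kN
L_e = K·L = 0.7 × 2.23 = 1.561 m
Required I = P_cr·L_e²/(π²E) = 6.993×10^5 × 1.561² / (π² × 7.11×10^10) = 2.428×10^-6 m⁴
I_req = 2.428×10^6 mm⁴
Solid square: I = a⁴/12  ⇒  a = (12I)^(1/4) = (12×2.428×10^6)^(1/4) = 73.5 mm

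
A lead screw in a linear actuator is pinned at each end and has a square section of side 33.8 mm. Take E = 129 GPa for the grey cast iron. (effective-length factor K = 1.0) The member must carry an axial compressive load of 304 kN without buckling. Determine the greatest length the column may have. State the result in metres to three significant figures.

L_max ≈ 0.675 m

I = a⁴/12 = 33.8⁴/12 = 1.088×10^5 mm⁴
I = 1.088×10^-7 m⁴
At the buckling limit P_cr = P = 3.040×10^5 N
From P_cr = π²EI/(K·L)²:  L = (1/K)·√(π²EI/P_cr) = (1/1)·√(π²×1.29×10^11×1.088×10^-7/3.040×10^5)
L = 0.675 m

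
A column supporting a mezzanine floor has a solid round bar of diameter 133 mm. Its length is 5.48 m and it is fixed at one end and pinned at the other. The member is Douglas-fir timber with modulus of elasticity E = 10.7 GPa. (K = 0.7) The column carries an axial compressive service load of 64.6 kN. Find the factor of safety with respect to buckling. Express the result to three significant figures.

n ≈ 1.71

I = πd⁴/64 = π×133⁴/64 = 1.536×10^7 mm⁴
I = 1.536×10^7 mm⁴ = 1.536×10^-5 m⁴
Effective length L_e = K·L = 0.7 × 5.48 = 3.836 m
P_cr = π²EI / L_e² = π² × 10.7×10⁹ × 1.536×10^-5 / 3.836² = 1.102×10^5 N
Factor of safety n = P_cr / P = 110.23 / 64.6 = 1.71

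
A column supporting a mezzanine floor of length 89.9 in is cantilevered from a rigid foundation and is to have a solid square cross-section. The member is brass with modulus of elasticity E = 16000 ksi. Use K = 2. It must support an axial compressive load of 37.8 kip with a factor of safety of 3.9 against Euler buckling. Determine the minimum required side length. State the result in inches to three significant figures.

a ≈ 4.36 in

Required P_cr = n·P = 3.9 × 37.8 = 147.4 kip
L_e = K·L = 2 × 89.9 = 179.8 in
Required I = P_cr·L_e²/(π²E) = 1.474×10^5 × 179.8² / (π² × 1.60×10^7) = 30.18 in⁴
Solid square: I = a⁴/12  ⇒  a = (12I)^(1/4) = (12×30.18)^(1/4) = 4.36 in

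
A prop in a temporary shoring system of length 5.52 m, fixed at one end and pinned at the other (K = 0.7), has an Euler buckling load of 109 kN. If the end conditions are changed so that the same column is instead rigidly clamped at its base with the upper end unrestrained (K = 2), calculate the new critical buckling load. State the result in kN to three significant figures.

P_cr ∝ 1/K², so P_cr,new = P_cr,old × (K_old/K_new)² = 109 × (0.7/2)²
= 109 × 0.1225 = 13.4 kN

P_cr ≈ 13.4 kN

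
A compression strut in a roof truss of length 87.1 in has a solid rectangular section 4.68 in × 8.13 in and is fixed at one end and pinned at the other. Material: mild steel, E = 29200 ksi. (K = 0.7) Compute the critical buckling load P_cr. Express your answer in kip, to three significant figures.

P_cr ≈ 5380 kip

Buckling occurs about the weak axis: I_min = h·b³/12 with b = 4.68 in (the shorter side).
I_min = 8.13×4.68³/12 = 69.45 in⁴
Effective length L_e = K·L = 0.7 × 87.1 = 60.97 in
P_cr = π²EI / L_e² = π² × 29200×10³ × 69.45 / 60.97² = 5.384×10^6 lb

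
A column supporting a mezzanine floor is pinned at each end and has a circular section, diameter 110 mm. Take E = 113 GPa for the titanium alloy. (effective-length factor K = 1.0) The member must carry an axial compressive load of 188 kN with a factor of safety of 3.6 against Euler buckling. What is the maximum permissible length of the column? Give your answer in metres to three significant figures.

L_max ≈ 3.44 m

I = πd⁴/64 = π×110⁴/64 = 7.187×10^6 mm⁴
I = 7.187×10^-6 m⁴
Required critical load P_cr = n·P = 3.6 × 188 = 676.8 kN = 6.768×10^5 N
From P_cr = π²EI/(K·L)²:  L = (1/K)·√(π²EI/P_cr) = (1/1)·√(π²×1.13×10^11×7.187×10^-6/6.768×10^5)
L = 3.44 m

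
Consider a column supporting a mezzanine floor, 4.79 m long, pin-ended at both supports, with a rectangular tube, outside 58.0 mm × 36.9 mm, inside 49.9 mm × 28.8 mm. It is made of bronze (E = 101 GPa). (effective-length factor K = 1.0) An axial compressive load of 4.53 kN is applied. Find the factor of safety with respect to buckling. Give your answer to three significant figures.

n ≈ 1.38

Weak-axis I_min = (h_o·b_o³ − h_i·b_i³)/12 with b_o = 36.9, b_i = 28.80 mm (shorter outer/inner sides).
I_min = (58.0×36.9³ − 49.90×28.80³)/12 = 1.435×10^5 mm⁴
I = 1.435×10^5 mm⁴ = 1.435×10^-7 m⁴
Effective length L_e = K·L = 1 × 4.79 = 4.790 m
P_cr = π²EI / L_e² = π² × 101×10⁹ × 1.435×10^-7 / 4.790² = 6.235×10^3 N
Factor of safety n = P_cr / P = 6.2349 / 4.53 = 1.38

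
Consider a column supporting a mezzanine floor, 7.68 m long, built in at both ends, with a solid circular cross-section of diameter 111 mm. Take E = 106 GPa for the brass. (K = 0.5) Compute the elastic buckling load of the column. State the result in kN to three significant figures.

P_cr ≈ 529 kN

I = πd⁴/64 = π×111⁴/64 = 7.452×10^6 mm⁴
I = 7.452×10^6 mm⁴ = 7.452×10^-6 m⁴
Effective length L_e = K·L = 0.5 × 7.68 = 3.840 m
P_cr = π²EI / L_e² = π² × 106×10⁹ × 7.452×10^-6 / 3.840² = 5.287×10^5 N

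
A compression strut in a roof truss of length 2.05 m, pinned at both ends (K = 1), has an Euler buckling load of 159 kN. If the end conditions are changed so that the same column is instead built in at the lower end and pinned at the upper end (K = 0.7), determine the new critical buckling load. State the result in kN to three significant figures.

P_cr ∝ 1/K², so P_cr,new = P_cr,old × (K_old/K_new)² = 159 × (1/0.7)²
= 159 × 2.041 = 324 kN

P_cr ≈ 324 kN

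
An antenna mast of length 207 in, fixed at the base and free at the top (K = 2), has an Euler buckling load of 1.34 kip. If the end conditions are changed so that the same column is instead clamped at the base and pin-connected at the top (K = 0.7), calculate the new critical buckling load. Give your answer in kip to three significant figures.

P_cr ∝ 1/K², so P_cr,new = P_cr,old × (K_old/K_new)² = 1.34 × (2/0.7)²
= 1.34 × 8.163 = 10.9 kip

P_cr ≈ 10.9 kip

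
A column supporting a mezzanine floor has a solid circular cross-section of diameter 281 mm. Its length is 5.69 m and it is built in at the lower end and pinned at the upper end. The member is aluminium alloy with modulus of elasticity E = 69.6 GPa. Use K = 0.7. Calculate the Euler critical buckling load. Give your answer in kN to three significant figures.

I = πd⁴/64 = π×281⁴/64 = 3.061×10^8 mm⁴
I = 3.061×10^8 mm⁴ = 3.061×10^-4 m⁴
Effective length L_e = K·L = 0.7 × 5.69 = 3.983 m
P_cr = π²EI / L_e² = π² × 69.6×10⁹ × 3.061×10^-4 / 3.983² = 1.325×10^7 N

P_cr ≈ 13300 kN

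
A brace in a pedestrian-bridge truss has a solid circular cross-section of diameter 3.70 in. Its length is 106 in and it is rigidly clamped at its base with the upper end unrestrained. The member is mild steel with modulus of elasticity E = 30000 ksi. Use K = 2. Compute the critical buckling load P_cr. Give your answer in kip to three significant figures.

P_cr ≈ 60.6 kip

I = πd⁴/64 = π×3.70⁴/64 = 9.200 in⁴
Effective length L_e = K·L = 2 × 106 = 212.0 in
P_cr = π²EI / L_e² = π² × 30000×10³ × 9.200 / 212.0² = 6.061×10^4 lb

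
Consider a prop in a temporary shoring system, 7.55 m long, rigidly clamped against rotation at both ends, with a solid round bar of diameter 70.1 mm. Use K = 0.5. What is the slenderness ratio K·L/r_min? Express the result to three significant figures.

For a solid circle r = d/4 = 70.1/4 = 17.52 mm
L_e = K·L = 0.5 × 7.55 m = 3.775 m = 3775.0 mm
λ = L_e / r_min = 3775.0 / 17.52 = 215

λ ≈ 215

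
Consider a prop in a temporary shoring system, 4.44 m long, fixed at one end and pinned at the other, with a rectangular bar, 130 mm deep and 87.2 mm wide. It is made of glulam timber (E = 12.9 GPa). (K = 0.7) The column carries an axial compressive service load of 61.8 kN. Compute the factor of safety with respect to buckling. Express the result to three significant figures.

Buckling occurs about the weak axis: I_min = h·b³/12 with b = 87.2 mm (the shorter side).
I_min = 130×87.2³/12 = 7.183×10^6 mm⁴
I = 7.183×10^6 mm⁴ = 7.183×10^-6 m⁴
Effective length L_e = K·L = 0.7 × 4.44 = 3.108 m
P_cr = π²EI / L_e² = π² × 12.9×10⁹ × 7.183×10^-6 / 3.108² = 9.468×10^4 N
Factor of safety n = P_cr / P = 94.676 / 61.8 = 1.53

n ≈ 1.53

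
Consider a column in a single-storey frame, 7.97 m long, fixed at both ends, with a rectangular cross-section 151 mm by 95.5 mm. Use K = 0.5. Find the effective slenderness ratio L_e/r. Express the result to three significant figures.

λ ≈ 145

For a rectangle r_min = b/√12 = 95.5/√12 = 27.57 mm
L_e = K·L = 0.5 × 7.97 m = 3.985 m = 3985.0 mm
λ = L_e / r_min = 3985.0 / 27.57 = 145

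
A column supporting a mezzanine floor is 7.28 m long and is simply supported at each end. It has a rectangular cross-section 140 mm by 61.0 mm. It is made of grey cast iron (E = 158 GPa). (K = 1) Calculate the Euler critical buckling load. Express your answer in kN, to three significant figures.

Buckling occurs about the weak axis: I_min = h·b³/12 with b = 61.0 mm (the shorter side).
I_min = 140×61.0³/12 = 2.648×10^6 mm⁴
I = 2.648×10^6 mm⁴ = 2.648×10^-6 m⁴
Effective length L_e = K·L = 1 × 7.28 = 7.280 m
P_cr = π²EI / L_e² = π² × 158×10⁹ × 2.648×10^-6 / 7.280² = 7.792×10^4 N

P_cr ≈ 77.9 kN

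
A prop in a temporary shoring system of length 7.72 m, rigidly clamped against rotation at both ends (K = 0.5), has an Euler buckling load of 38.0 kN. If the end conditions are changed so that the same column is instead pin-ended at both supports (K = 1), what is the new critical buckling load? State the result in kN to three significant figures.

P_cr ∝ 1/K², so P_cr,new = P_cr,old × (K_old/K_new)² = 38.0 × (0.5/1)²
= 38.0 × 0.2500 = 9.50 kN

P_cr ≈ 9.50 kN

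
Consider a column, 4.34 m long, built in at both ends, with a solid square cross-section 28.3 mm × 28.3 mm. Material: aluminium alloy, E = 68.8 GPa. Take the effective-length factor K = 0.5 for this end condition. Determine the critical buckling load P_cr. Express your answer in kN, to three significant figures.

I = a⁴/12 = 28.3⁴/12 = 5.345×10^4 mm⁴
I = 5.345×10^4 mm⁴ = 5.345×10^-8 m⁴
Effective length L_e = K·L = 0.5 × 4.34 = 2.170 m
P_cr = π²EI / L_e² = π² × 68.8×10⁹ × 5.345×10^-8 / 2.170² = 7.708×10^3 N

P_cr ≈ 7.71 kN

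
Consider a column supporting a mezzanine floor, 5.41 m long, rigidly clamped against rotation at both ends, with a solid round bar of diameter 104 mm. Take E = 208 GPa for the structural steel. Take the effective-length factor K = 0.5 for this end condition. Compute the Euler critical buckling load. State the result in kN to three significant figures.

I = πd⁴/64 = π×104⁴/64 = 5.743×10^6 mm⁴
I = 5.743×10^6 mm⁴ = 5.743×10^-6 m⁴
Effective length L_e = K·L = 0.5 × 5.41 = 2.705 m
P_cr = π²EI / L_e² = π² × 208×10⁹ × 5.743×10^-6 / 2.705² = 1.611×10^6 N

P_cr ≈ 1610 kN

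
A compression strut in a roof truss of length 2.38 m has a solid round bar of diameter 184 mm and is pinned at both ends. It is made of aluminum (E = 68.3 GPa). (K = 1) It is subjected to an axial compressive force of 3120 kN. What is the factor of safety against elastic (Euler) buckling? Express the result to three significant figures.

I = πd⁴/64 = π×184⁴/64 = 5.627×10^7 mm⁴
I = 5.627×10^7 mm⁴ = 5.627×10^-5 m⁴
Effective length L_e = K·L = 1 × 2.38 = 2.380 m
P_cr = π²EI / L_e² = π² × 68.3×10⁹ × 5.627×10^-5 / 2.380² = 6.696×10^6 N
Factor of safety n = P_cr / P = 6695.9 / 3120 = 2.15

n ≈ 2.15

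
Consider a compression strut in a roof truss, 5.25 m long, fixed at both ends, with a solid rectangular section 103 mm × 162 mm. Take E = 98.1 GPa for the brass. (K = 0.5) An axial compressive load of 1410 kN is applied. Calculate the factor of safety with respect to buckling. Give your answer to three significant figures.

n ≈ 1.47

Buckling occurs about the weak axis: I_min = h·b³/12 with b = 103 mm (the shorter side).
I_min = 162×103³/12 = 1.475×10^7 mm⁴
I = 1.475×10^7 mm⁴ = 1.475×10^-5 m⁴
Effective length L_e = K·L = 0.5 × 5.25 = 2.625 m
P_cr = π²EI / L_e² = π² × 98.1×10⁹ × 1.475×10^-5 / 2.625² = 2.073×10^6 N
Factor of safety n = P_cr / P = 2072.8 / 1410 = 1.47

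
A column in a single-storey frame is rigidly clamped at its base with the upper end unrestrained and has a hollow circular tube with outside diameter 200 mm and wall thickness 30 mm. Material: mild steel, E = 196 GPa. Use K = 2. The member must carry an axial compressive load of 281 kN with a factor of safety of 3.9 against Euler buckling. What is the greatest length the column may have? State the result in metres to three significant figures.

L_max ≈ 5.13 m

Inner diameter d_i = 200 − 2×30 = 140.0 mm
I = π(d_o⁴ − d_i⁴)/64 = π(200⁴ − 140.0⁴)/64 = 5.968×10^7 mm⁴
I = 5.968×10^-5 m⁴
Required critical load P_cr = n·P = 3.9 × 281 = 1096 kN = 1.096×10^6 N
From P_cr = π²EI/(K·L)²:  L = (1/K)·√(π²EI/P_cr) = (1/2)·√(π²×1.96×10^11×5.968×10^-5/1.096×10^6)
L = 5.13 m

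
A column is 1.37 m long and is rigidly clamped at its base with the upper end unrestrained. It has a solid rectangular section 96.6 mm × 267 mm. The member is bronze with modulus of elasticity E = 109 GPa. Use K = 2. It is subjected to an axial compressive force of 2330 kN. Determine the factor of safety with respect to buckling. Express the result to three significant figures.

Buckling occurs about the weak axis: I_min = h·b³/12 with b = 96.6 mm (the shorter side).
I_min = 267×96.6³/12 = 2.006×10^7 mm⁴
I = 2.006×10^7 mm⁴ = 2.006×10^-5 m⁴
Effective length L_e = K·L = 2 × 1.37 = 2.740 m
P_cr = π²EI / L_e² = π² × 109×10⁹ × 2.006×10^-5 / 2.740² = 2.874×10^6 N
Factor of safety n = P_cr / P = 2874.0 / 2330 = 1.23

n ≈ 1.23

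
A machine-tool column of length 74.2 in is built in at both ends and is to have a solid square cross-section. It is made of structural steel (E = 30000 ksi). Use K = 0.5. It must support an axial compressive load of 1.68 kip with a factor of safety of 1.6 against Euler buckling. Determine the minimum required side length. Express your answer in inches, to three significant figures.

a ≈ 0.622 in

Required P_cr = n·P = 1.6 × 1.68 = 2.688 kip
L_e = K·L = 0.5 × 74.2 = 37.10 in
Required I = P_cr·L_e²/(π²E) = 2.688×10^3 × 37.10² / (π² × 3.00×10^7) = 1.250×10^-2 in⁴
Solid square: I = a⁴/12  ⇒  a = (12I)^(1/4) = (12×1.250×10^-2)^(1/4) = 0.622 in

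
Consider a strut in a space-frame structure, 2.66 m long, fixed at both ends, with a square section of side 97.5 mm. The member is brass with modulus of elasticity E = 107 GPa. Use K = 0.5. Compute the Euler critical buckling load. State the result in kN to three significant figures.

I = a⁴/12 = 97.5⁴/12 = 7.531×10^6 mm⁴
I = 7.531×10^6 mm⁴ = 7.531×10^-6 m⁴
Effective length L_e = K·L = 0.5 × 2.66 = 1.330 m
P_cr = π²EI / L_e² = π² × 107×10⁹ × 7.531×10^-6 / 1.330² = 4.496×10^6 N

P_cr ≈ 4500 kN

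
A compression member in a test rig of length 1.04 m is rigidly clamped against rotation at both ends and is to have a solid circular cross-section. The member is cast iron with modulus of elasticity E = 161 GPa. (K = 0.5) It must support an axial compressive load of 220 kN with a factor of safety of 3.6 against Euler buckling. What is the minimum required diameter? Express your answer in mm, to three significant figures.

d ≈ 40.7 mm

Required P_cr = n·P = 3.6 × 220 = 792.0 kN
L_e = K·L = 0.5 × 1.04 = 0.5200 m
Required I = P_cr·L_e²/(π²E) = 7.920×10^5 × 0.5200² / (π² × 1.61×10^11) = 1.348×10^-7 m⁴
I_req = 1.348×10^5 mm⁴
Solid circle: I = πd⁴/64  ⇒  d = (64I/π)^(1/4) = (64×1.348×10^5/π)^(1/4) = 40.7 mm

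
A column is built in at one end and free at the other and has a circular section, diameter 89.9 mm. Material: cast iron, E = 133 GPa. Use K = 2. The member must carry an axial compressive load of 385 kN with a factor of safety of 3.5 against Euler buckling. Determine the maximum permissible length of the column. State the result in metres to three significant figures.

I = πd⁴/64 = π×89.9⁴/64 = 3.206×10^6 mm⁴
I = 3.206×10^-6 m⁴
Required critical load P_cr = n·P = 3.5 × 385 = 1348 kN = 1.347×10^6 N
From P_cr = π²EI/(K·L)²:  L = (1/K)·√(π²EI/P_cr) = (1/2)·√(π²×1.33×10^11×3.206×10^-6/1.347×10^6)
L = 0.884 m

L_max ≈ 0.884 m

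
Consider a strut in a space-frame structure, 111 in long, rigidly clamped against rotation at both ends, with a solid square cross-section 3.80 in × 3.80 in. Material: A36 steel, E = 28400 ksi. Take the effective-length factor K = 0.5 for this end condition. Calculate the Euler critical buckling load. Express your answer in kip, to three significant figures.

I = a⁴/12 = 3.80⁴/12 = 17.38 in⁴
Effective length L_e = K·L = 0.5 × 111 = 55.50 in
P_cr = π²EI / L_e² = π² × 28400×10³ × 17.38 / 55.50² = 1.581×10^6 lb

P_cr ≈ 1580 kip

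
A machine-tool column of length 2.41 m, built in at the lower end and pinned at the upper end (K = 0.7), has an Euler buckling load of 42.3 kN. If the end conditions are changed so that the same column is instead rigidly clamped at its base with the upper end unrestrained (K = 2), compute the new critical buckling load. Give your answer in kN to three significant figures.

P_cr ≈ 5.18 kN

P_cr ∝ 1/K², so P_cr,new = P_cr,old × (K_old/K_new)² = 42.3 × (0.7/2)²
= 42.3 × 0.1225 = 5.18 kN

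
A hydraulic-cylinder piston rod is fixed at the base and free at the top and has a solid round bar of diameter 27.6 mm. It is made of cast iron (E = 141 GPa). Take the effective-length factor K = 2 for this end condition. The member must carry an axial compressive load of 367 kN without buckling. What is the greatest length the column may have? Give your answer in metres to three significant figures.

I = πd⁴/64 = π×27.6⁴/64 = 2.848×10^4 mm⁴
I = 2.848×10^-8 m⁴
At the buckling limit P_cr = P = 3.670×10^5 N
From P_cr = π²EI/(K·L)²:  L = (1/K)·√(π²EI/P_cr) = (1/2)·√(π²×1.41×10^11×2.848×10^-8/3.670×10^5)
L = 0.164 m

L_max ≈ 0.164 m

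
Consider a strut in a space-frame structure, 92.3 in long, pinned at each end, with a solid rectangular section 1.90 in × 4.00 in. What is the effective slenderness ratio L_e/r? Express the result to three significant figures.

λ ≈ 168

For a rectangle r_min = b/√12 = 1.90/√12 = 0.5485 in
L_e = K·L = 1 × 92.3 = 92.30 in
λ = L_e / r_min = 92.300 / 0.5485 = 168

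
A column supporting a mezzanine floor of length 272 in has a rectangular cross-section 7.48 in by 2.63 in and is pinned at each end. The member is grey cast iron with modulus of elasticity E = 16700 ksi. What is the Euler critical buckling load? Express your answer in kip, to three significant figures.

Buckling occurs about the weak axis: I_min = h·b³/12 with b = 2.63 in (the shorter side).
I_min = 7.48×2.63³/12 = 11.34 in⁴
Effective length L_e = K·L = 1 × 272 = 272.0 in
P_cr = π²EI / L_e² = π² × 16700×10³ × 11.34 / 272.0² = 2.526×10^4 lb

P_cr ≈ 25.3 kip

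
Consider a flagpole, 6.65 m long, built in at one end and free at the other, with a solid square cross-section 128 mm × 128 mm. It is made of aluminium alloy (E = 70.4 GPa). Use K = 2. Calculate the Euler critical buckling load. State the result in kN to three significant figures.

P_cr ≈ 87.9 kN

I = a⁴/12 = 128⁴/12 = 2.237×10^7 mm⁴
I = 2.237×10^7 mm⁴ = 2.237×10^-5 m⁴
Effective length L_e = K·L = 2 × 6.65 = 13.30 m
P_cr = π²EI / L_e² = π² × 70.4×10⁹ × 2.237×10^-5 / 13.30² = 8.787×10^4 N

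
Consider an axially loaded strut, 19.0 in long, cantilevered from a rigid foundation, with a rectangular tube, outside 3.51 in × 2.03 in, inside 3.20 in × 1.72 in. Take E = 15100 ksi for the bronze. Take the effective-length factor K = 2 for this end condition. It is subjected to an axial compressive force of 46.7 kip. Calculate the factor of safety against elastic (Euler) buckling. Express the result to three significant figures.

n ≈ 2.41

Weak-axis I_min = (h_o·b_o³ − h_i·b_i³)/12 with b_o = 2.03, b_i = 1.720 in (shorter outer/inner sides).
I_min = (3.51×2.03³ − 3.200×1.720³)/12 = 1.090 in⁴
Effective length L_e = K·L = 2 × 19.0 = 38.00 in
P_cr = π²EI / L_e² = π² × 15100×10³ × 1.090 / 38.00² = 1.125×10^5 lb
Factor of safety n = P_cr / P = 112.49 / 46.7 = 2.41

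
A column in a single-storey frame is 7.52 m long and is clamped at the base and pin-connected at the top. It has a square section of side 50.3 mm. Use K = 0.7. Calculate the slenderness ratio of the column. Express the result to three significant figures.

λ ≈ 363

I = a⁴/12 = 50.3⁴/12 = 5.334×10^5 mm⁴
A = 2.530×10^3 mm²;  r_min = √(I/A) = √(5.334×10^5/2.530×10^3) = 14.52 mm
L_e = K·L = 0.7 × 7.52 m = 5.264 m = 5264.0 mm
λ = L_e / r_min = 5264.0 / 14.52 = 363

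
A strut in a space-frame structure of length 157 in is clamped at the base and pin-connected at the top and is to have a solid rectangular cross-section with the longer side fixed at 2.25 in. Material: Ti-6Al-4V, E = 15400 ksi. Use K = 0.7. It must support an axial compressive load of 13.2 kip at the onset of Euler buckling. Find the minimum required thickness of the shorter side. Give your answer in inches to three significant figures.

L_e = K·L = 0.7 × 157 = 109.9 in
Required I = P_cr·L_e²/(π²E) = 1.320×10^4 × 109.9² / (π² × 1.54×10^7) = 1.049 in⁴
Rectangle, weak axis: I_min = h·b³/12 with h = 2.25 in fixed  ⇒  b = (12I/h)^(1/3) = 1.78 in

b ≈ 1.78 in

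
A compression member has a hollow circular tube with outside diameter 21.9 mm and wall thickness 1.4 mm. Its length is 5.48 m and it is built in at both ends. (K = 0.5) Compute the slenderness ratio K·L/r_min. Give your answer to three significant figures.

Inner diameter d_i = 21.9 − 2×1.4 = 19.10 mm
I = π(d_o⁴ − d_i⁴)/64 = π(21.9⁴ − 19.10⁴)/64 = 4.759×10^3 mm⁴
A = 90.16 mm²;  r_min = √(I/A) = √(4.759×10^3/90.16) = 7.265 mm
L_e = K·L = 0.5 × 5.48 m = 2.740 m = 2740.0 mm
λ = L_e / r_min = 2740.0 / 7.265 = 377

λ ≈ 377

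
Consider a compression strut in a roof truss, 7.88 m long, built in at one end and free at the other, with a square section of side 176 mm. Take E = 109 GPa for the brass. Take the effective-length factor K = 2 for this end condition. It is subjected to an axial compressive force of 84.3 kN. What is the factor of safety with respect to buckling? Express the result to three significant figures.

I = a⁴/12 = 176⁴/12 = 7.996×10^7 mm⁴
I = 7.996×10^7 mm⁴ = 7.996×10^-5 m⁴
Effective length L_e = K·L = 2 × 7.88 = 15.76 m
P_cr = π²EI / L_e² = π² × 109×10⁹ × 7.996×10^-5 / 15.76² = 3.463×10^5 N
Factor of safety n = P_cr / P = 346.32 / 84.3 = 4.11

n ≈ 4.11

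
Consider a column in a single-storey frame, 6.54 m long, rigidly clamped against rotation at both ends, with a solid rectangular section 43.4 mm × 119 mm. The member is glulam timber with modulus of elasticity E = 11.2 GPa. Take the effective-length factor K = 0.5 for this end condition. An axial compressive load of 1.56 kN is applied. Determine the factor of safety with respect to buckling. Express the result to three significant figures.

n ≈ 5.37

Buckling occurs about the weak axis: I_min = h·b³/12 with b = 43.4 mm (the shorter side).
I_min = 119×43.4³/12 = 8.107×10^5 mm⁴
I = 8.107×10^5 mm⁴ = 8.107×10^-7 m⁴
Effective length L_e = K·L = 0.5 × 6.54 = 3.270 m
P_cr = π²EI / L_e² = π² × 11.2×10⁹ × 8.107×10^-7 / 3.270² = 8.380×10^3 N
Factor of safety n = P_cr / P = 8.3803 / 1.56 = 5.37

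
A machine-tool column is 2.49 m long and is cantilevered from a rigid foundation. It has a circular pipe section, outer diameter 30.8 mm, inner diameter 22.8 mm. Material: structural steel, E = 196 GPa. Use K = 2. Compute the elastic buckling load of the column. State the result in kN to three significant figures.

P_cr ≈ 2.41 kN

d_o = 30.8 mm, d_i = 22.8 mm
I = π(d_o⁴ − d_i⁴)/64 = π(30.8⁴ − 22.80⁴)/64 = 3.091×10^4 mm⁴
I = 3.091×10^4 mm⁴ = 3.091×10^-8 m⁴
Effective length L_e = K·L = 2 × 2.49 = 4.980 m
P_cr = π²EI / L_e² = π² × 196×10⁹ × 3.091×10^-8 / 4.980² = 2.411×10^3 N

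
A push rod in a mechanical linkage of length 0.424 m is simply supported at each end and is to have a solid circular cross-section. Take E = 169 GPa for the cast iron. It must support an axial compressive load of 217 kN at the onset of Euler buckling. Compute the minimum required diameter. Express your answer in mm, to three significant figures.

L_e = K·L = 1 × 0.424 = 0.4240 m
Required I = P_cr·L_e²/(π²E) = 2.170×10^5 × 0.4240² / (π² × 1.69×10^11) = 2.339×10^-8 m⁴
I_req = 2.339×10^4 mm⁴
Solid circle: I = πd⁴/64  ⇒  d = (64I/π)^(1/4) = (64×2.339×10^4/π)^(1/4) = 26.3 mm

d ≈ 26.3 mm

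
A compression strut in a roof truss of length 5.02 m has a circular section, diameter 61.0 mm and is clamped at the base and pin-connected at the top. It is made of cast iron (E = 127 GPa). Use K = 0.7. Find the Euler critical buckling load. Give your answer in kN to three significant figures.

I = πd⁴/64 = π×61.0⁴/64 = 6.797×10^5 mm⁴
I = 6.797×10^5 mm⁴ = 6.797×10^-7 m⁴
Effective length L_e = K·L = 0.7 × 5.02 = 3.514 m
P_cr = π²EI / L_e² = π² × 127×10⁹ × 6.797×10^-7 / 3.514² = 6.899×10^4 N

P_cr ≈ 69.0 kN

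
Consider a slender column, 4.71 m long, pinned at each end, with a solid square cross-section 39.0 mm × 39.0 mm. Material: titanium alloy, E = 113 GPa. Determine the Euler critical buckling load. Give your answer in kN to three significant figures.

I = a⁴/12 = 39.0⁴/12 = 1.928×10^5 mm⁴
I = 1.928×10^5 mm⁴ = 1.928×10^-7 m⁴
Effective length L_e = K·L = 1 × 4.71 = 4.710 m
P_cr = π²EI / L_e² = π² × 113×10⁹ × 1.928×10^-7 / 4.710² = 9.692×10^3 N

P_cr ≈ 9.69 kN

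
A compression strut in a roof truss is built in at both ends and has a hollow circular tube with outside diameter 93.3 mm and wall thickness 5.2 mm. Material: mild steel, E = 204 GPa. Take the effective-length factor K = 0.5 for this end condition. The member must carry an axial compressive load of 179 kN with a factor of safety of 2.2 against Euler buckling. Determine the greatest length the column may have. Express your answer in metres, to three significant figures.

L_max ≈ 5.35 m

Inner diameter d_i = 93.3 − 2×5.2 = 82.90 mm
I = π(d_o⁴ − d_i⁴)/64 = π(93.3⁴ − 82.90⁴)/64 = 1.401×10^6 mm⁴
I = 1.401×10^-6 m⁴
Required critical load P_cr = n·P = 2.2 × 179 = 393.8 kN = 3.938×10^5 N
From P_cr = π²EI/(K·L)²:  L = (1/K)·√(π²EI/P_cr) = (1/0.5)·√(π²×2.04×10^11×1.401×10^-6/3.938×10^5)
L = 5.35 m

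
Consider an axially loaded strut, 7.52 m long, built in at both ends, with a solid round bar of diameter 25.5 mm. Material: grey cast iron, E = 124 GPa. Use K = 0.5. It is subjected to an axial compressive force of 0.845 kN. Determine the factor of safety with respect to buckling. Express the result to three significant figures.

I = πd⁴/64 = π×25.5⁴/64 = 2.076×10^4 mm⁴
I = 2.076×10^4 mm⁴ = 2.076×10^-8 m⁴
Effective length L_e = K·L = 0.5 × 7.52 = 3.760 m
P_cr = π²EI / L_e² = π² × 124×10⁹ × 2.076×10^-8 / 3.760² = 1.797×10^3 N
Factor of safety n = P_cr / P = 1.7967 / 0.845 = 2.13

n ≈ 2.13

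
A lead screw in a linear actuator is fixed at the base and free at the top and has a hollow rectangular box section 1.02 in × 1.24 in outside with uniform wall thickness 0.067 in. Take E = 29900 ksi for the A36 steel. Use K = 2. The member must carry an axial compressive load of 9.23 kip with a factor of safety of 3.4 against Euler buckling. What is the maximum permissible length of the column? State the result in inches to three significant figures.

Inner dimensions: h_i = 1.24 − 2×0.067 = 1.106 in, b_i = 1.02 − 2×0.067 = 0.8860 in
Weak-axis I_min = (h_o·b_o³ − h_i·b_i³)/12 with b_o = 1.02, b_i = 0.8860 in (shorter outer/inner sides).
I_min = (1.24×1.02³ − 1.106×0.8860³)/12 = 4.556×10^-2 in⁴
Required critical load P_cr = n·P = 3.4 × 9.23 = 31.38 kip = 3.138×10^4 lb
From P_cr = π²EI/(K·L)²:  L = (1/K)·√(π²EI/P_cr) = (1/2)·√(π²×2.99×10^7×4.556×10^-2/3.138×10^4)
L = 10.3 in

L_max ≈ 10.3 in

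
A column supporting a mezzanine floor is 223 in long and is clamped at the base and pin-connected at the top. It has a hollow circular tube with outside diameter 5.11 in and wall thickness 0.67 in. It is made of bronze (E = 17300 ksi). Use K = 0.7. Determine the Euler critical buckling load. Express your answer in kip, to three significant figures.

Inner diameter d_i = 5.11 − 2×0.67 = 3.770 in
I = π(d_o⁴ − d_i⁴)/64 = π(5.11⁴ − 3.770⁴)/64 = 23.55 in⁴
Effective length L_e = K·L = 0.7 × 223 = 156.1 in
P_cr = π²EI / L_e² = π² × 17300×10³ × 23.55 / 156.1² = 1.650×10^5 lb

P_cr ≈ 165 kip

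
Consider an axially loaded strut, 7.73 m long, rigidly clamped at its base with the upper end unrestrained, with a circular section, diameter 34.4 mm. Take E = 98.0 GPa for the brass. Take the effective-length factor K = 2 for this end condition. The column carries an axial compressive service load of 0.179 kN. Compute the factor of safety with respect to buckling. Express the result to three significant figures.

n ≈ 1.55

I = πd⁴/64 = π×34.4⁴/64 = 6.874×10^4 mm⁴
I = 6.874×10^4 mm⁴ = 6.874×10^-8 m⁴
Effective length L_e = K·L = 2 × 7.73 = 15.46 m
P_cr = π²EI / L_e² = π² × 98.0×10⁹ × 6.874×10^-8 / 15.46² = 278.2 N
Factor of safety n = P_cr / P = 0.27817 / 0.179 = 1.55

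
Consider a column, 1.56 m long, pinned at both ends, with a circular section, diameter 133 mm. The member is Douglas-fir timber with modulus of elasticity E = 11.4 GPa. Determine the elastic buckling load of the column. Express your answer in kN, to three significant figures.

P_cr ≈ 710 kN

I = πd⁴/64 = π×133⁴/64 = 1.536×10^7 mm⁴
I = 1.536×10^7 mm⁴ = 1.536×10^-5 m⁴
Effective length L_e = K·L = 1 × 1.56 = 1.560 m
P_cr = π²EI / L_e² = π² × 11.4×10⁹ × 1.536×10^-5 / 1.560² = 7.101×10^5 N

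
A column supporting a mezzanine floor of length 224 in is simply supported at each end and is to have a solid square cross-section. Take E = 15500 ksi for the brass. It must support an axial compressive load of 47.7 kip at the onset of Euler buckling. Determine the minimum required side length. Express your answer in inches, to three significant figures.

L_e = K·L = 1 × 224 = 224.0 in
Required I = P_cr·L_e²/(π²E) = 4.770×10^4 × 224.0² / (π² × 1.55×10^7) = 15.65 in⁴
Solid square: I = a⁴/12  ⇒  a = (12I)^(1/4) = (12×15.65)^(1/4) = 3.70 in

a ≈ 3.70 in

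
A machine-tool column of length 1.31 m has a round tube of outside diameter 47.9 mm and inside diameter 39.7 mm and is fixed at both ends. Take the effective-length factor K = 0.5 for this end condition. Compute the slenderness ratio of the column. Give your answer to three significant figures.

λ ≈ 42.1

d_o = 47.9 mm, d_i = 39.7 mm
I = π(d_o⁴ − d_i⁴)/64 = π(47.9⁴ − 39.70⁴)/64 = 1.365×10^5 mm⁴
A = 564.2 mm²;  r_min = √(I/A) = √(1.365×10^5/564.2) = 15.55 mm
L_e = K·L = 0.5 × 1.31 m = 0.6550 m = 655.00 mm
λ = L_e / r_min = 655.00 / 15.55 = 42.1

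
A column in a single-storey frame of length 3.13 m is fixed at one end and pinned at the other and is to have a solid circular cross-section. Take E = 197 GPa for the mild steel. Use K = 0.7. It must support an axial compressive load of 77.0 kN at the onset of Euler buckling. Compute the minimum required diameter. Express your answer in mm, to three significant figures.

L_e = K·L = 0.7 × 3.13 = 2.191 m
Required I = P_cr·L_e²/(π²E) = 7.700×10^4 × 2.191² / (π² × 1.97×10^11) = 1.901×10^-7 m⁴
I_req = 1.901×10^5 mm⁴
Solid circle: I = πd⁴/64  ⇒  d = (64I/π)^(1/4) = (64×1.901×10^5/π)^(1/4) = 44.4 mm

d ≈ 44.4 mm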